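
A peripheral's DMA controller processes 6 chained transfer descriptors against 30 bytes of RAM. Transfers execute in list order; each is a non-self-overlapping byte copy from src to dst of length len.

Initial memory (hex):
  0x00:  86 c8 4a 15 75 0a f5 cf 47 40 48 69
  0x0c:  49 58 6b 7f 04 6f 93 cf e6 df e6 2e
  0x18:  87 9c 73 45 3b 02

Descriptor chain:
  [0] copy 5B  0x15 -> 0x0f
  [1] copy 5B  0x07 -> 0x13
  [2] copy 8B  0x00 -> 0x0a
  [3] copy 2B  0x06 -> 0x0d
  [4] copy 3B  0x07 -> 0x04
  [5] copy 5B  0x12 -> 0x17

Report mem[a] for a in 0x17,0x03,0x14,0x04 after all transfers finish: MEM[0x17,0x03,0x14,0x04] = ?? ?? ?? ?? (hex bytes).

D0: mem[0x0f..0x13] <- [df e6 2e 87 9c]
D1: mem[0x13..0x17] <- [cf 47 40 48 69]
D2: mem[0x0a..0x11] <- [86 c8 4a 15 75 0a f5 cf]
D3: mem[0x0d..0x0e] <- [f5 cf]
D4: mem[0x04..0x06] <- [cf 47 40]
D5: mem[0x17..0x1b] <- [87 cf 47 40 48]
query mem[0x17]=0x87, mem[0x03]=0x15, mem[0x14]=0x47, mem[0x04]=0xcf

MEM[0x17,0x03,0x14,0x04] = 87 15 47 cf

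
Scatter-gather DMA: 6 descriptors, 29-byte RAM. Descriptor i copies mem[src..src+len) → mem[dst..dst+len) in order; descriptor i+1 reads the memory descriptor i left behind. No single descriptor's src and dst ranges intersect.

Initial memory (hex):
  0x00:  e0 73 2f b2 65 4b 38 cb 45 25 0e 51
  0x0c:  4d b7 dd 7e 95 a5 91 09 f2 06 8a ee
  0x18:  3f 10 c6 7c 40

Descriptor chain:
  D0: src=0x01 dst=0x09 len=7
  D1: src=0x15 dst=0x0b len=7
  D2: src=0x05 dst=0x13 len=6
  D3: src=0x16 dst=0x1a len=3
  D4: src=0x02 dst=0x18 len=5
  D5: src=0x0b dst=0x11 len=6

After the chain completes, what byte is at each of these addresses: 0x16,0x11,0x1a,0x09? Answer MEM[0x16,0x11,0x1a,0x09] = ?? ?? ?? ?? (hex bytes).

[0] 0x01->0x09 len=7 : 73 2f b2 65 4b 38 cb
[1] 0x15->0x0b len=7 : 06 8a ee 3f 10 c6 7c
[2] 0x05->0x13 len=6 : 4b 38 cb 45 73 2f
[3] 0x16->0x1a len=3 : 45 73 2f
[4] 0x02->0x18 len=5 : 2f b2 65 4b 38
[5] 0x0b->0x11 len=6 : 06 8a ee 3f 10 c6
query mem[0x16]=0xc6, mem[0x11]=0x06, mem[0x1a]=0x65, mem[0x09]=0x73

MEM[0x16,0x11,0x1a,0x09] = c6 06 65 73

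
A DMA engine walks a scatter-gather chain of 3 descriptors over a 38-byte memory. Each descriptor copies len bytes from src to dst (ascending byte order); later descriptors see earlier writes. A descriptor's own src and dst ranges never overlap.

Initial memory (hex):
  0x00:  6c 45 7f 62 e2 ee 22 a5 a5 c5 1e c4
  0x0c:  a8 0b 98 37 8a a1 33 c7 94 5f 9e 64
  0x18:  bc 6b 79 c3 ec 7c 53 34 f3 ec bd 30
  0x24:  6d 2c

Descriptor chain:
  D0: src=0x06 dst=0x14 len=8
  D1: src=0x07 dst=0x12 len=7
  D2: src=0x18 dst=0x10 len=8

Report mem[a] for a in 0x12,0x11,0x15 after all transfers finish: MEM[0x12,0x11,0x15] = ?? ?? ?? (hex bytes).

  after D0: wrote 8B at 0x14 = 22a5a5c51ec4a80b
  after D1: wrote 7B at 0x12 = a5a5c51ec4a80b
  after D2: wrote 8B at 0x10 = 0bc4a80bec7c5334
query mem[0x12]=0xa8, mem[0x11]=0xc4, mem[0x15]=0x7c

MEM[0x12,0x11,0x15] = a8 c4 7c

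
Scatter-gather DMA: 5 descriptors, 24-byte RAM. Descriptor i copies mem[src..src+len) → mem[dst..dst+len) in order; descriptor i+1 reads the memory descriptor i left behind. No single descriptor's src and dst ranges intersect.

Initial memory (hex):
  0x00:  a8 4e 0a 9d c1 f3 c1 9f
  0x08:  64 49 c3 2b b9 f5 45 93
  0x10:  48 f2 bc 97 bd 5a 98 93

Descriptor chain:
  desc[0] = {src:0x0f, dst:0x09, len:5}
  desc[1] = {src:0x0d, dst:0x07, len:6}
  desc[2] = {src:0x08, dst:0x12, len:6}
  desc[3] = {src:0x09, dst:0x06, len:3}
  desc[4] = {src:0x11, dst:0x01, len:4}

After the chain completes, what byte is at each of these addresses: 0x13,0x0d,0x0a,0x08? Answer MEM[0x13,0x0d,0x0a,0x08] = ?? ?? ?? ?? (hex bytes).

[0] 0x0f->0x09 len=5 : 93 48 f2 bc 97
[1] 0x0d->0x07 len=6 : 97 45 93 48 f2 bc
[2] 0x08->0x12 len=6 : 45 93 48 f2 bc 97
[3] 0x09->0x06 len=3 : 93 48 f2
[4] 0x11->0x01 len=4 : f2 45 93 48
query mem[0x13]=0x93, mem[0x0d]=0x97, mem[0x0a]=0x48, mem[0x08]=0xf2

MEM[0x13,0x0d,0x0a,0x08] = 93 97 48 f2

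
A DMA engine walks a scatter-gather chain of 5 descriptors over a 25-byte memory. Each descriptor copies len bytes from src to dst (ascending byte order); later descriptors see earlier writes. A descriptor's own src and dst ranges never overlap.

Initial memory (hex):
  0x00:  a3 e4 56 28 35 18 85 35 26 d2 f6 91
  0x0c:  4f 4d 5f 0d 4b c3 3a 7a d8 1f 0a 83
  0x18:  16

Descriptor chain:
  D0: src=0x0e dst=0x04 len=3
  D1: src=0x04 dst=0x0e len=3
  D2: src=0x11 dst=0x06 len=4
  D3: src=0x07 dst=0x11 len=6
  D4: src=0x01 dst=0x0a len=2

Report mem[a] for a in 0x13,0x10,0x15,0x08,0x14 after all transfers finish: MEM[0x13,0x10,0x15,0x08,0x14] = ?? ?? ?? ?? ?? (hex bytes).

MEM[0x13,0x10,0x15,0x08,0x14] = d8 4b 91 7a f6

#0 dst[0x04+3] := {0x5f,0x0d,0x4b}
#1 dst[0x0e+3] := {0x5f,0x0d,0x4b}
#2 dst[0x06+4] := {0xc3,0x3a,0x7a,0xd8}
#3 dst[0x11+6] := {0x3a,0x7a,0xd8,0xf6,0x91,0x4f}
#4 dst[0x0a+2] := {0xe4,0x56}
query mem[0x13]=0xd8, mem[0x10]=0x4b, mem[0x15]=0x91, mem[0x08]=0x7a, mem[0x14]=0xf6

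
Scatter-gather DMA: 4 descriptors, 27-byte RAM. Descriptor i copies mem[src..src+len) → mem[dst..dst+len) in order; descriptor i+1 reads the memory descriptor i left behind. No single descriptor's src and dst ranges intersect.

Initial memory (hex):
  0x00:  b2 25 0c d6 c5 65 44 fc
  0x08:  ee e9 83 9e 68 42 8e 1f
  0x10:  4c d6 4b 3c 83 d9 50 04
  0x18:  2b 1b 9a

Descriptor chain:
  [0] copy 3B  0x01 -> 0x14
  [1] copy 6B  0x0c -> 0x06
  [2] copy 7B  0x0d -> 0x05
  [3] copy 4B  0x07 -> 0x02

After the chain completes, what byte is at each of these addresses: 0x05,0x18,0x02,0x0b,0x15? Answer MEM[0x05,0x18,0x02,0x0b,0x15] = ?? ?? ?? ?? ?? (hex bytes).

#0 dst[0x14+3] := {0x25,0x0c,0xd6}
#1 dst[0x06+6] := {0x68,0x42,0x8e,0x1f,0x4c,0xd6}
#2 dst[0x05+7] := {0x42,0x8e,0x1f,0x4c,0xd6,0x4b,0x3c}
#3 dst[0x02+4] := {0x1f,0x4c,0xd6,0x4b}
query mem[0x05]=0x4b, mem[0x18]=0x2b, mem[0x02]=0x1f, mem[0x0b]=0x3c, mem[0x15]=0x0c

MEM[0x05,0x18,0x02,0x0b,0x15] = 4b 2b 1f 3c 0c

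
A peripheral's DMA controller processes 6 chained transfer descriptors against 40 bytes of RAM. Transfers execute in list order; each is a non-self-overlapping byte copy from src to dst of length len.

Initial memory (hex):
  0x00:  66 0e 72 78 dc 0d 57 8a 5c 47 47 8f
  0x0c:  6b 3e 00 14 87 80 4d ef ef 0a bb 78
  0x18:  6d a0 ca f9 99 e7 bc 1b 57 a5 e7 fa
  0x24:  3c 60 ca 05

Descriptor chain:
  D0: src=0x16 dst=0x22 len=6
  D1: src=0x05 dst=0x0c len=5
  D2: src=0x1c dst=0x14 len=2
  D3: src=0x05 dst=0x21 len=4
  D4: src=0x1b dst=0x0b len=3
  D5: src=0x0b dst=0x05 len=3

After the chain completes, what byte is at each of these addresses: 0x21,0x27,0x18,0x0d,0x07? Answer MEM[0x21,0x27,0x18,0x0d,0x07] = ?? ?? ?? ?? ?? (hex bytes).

D0: mem[0x22..0x27] <- [bb 78 6d a0 ca f9]
D1: mem[0x0c..0x10] <- [0d 57 8a 5c 47]
D2: mem[0x14..0x15] <- [99 e7]
D3: mem[0x21..0x24] <- [0d 57 8a 5c]
D4: mem[0x0b..0x0d] <- [f9 99 e7]
D5: mem[0x05..0x07] <- [f9 99 e7]
query mem[0x21]=0x0d, mem[0x27]=0xf9, mem[0x18]=0x6d, mem[0x0d]=0xe7, mem[0x07]=0xe7

MEM[0x21,0x27,0x18,0x0d,0x07] = 0d f9 6d e7 e7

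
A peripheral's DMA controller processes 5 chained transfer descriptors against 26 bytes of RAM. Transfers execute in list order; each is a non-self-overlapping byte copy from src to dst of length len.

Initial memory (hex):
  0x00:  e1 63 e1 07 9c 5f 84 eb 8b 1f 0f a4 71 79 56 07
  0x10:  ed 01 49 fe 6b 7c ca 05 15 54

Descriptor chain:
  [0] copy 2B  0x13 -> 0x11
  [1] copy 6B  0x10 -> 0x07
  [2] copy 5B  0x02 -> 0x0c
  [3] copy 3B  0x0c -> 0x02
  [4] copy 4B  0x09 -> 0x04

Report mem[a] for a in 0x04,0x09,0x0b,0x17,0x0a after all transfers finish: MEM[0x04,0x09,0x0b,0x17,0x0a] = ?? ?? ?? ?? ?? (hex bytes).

[0] 0x13->0x11 len=2 : fe 6b
[1] 0x10->0x07 len=6 : ed fe 6b fe 6b 7c
[2] 0x02->0x0c len=5 : e1 07 9c 5f 84
[3] 0x0c->0x02 len=3 : e1 07 9c
[4] 0x09->0x04 len=4 : 6b fe 6b e1
query mem[0x04]=0x6b, mem[0x09]=0x6b, mem[0x0b]=0x6b, mem[0x17]=0x05, mem[0x0a]=0xfe

MEM[0x04,0x09,0x0b,0x17,0x0a] = 6b 6b 6b 05 fe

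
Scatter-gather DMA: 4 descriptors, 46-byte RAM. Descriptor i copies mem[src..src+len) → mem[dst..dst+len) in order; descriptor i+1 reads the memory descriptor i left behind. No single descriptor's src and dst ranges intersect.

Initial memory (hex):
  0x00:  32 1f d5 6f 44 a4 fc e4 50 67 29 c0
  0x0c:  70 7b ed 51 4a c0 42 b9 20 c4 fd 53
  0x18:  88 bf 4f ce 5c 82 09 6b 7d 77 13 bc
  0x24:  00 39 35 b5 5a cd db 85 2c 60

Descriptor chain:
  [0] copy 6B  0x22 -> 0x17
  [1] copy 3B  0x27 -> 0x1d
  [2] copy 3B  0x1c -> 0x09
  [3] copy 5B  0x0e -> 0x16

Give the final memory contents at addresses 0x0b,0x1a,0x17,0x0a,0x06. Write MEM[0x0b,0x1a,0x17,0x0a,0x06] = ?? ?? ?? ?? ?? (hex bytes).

MEM[0x0b,0x1a,0x17,0x0a,0x06] = 5a 42 51 b5 fc

  after D0: wrote 6B at 0x17 = 13bc003935b5
  after D1: wrote 3B at 0x1d = b55acd
  after D2: wrote 3B at 0x09 = b5b55a
  after D3: wrote 5B at 0x16 = ed514ac042
query mem[0x0b]=0x5a, mem[0x1a]=0x42, mem[0x17]=0x51, mem[0x0a]=0xb5, mem[0x06]=0xfc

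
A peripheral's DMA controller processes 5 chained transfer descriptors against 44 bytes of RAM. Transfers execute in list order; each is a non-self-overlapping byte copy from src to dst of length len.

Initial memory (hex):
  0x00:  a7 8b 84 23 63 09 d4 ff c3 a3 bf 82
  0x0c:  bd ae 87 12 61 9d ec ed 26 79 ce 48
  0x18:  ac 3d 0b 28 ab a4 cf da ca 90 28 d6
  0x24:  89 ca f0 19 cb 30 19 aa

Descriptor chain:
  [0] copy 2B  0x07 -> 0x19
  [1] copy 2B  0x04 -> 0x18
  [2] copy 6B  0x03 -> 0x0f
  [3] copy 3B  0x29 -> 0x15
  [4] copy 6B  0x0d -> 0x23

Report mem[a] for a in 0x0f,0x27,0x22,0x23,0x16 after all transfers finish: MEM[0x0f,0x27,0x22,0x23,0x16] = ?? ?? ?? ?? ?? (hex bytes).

[0] 0x07->0x19 len=2 : ff c3
[1] 0x04->0x18 len=2 : 63 09
[2] 0x03->0x0f len=6 : 23 63 09 d4 ff c3
[3] 0x29->0x15 len=3 : 30 19 aa
[4] 0x0d->0x23 len=6 : ae 87 23 63 09 d4
query mem[0x0f]=0x23, mem[0x27]=0x09, mem[0x22]=0x28, mem[0x23]=0xae, mem[0x16]=0x19

MEM[0x0f,0x27,0x22,0x23,0x16] = 23 09 28 ae 19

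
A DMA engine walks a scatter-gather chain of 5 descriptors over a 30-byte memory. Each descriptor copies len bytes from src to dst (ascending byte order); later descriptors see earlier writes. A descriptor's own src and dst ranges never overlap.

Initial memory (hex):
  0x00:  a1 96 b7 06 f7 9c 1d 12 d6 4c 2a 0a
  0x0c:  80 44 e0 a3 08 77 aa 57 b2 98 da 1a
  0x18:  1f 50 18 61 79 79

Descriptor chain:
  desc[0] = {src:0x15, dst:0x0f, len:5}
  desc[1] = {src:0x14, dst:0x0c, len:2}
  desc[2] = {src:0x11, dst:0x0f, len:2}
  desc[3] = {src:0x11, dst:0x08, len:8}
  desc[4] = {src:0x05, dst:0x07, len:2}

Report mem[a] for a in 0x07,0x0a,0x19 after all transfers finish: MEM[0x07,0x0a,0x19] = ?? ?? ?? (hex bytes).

  after D0: wrote 5B at 0x0f = 98da1a1f50
  after D1: wrote 2B at 0x0c = b298
  after D2: wrote 2B at 0x0f = 1a1f
  after D3: wrote 8B at 0x08 = 1a1f50b298da1a1f
  after D4: wrote 2B at 0x07 = 9c1d
query mem[0x07]=0x9c, mem[0x0a]=0x50, mem[0x19]=0x50

MEM[0x07,0x0a,0x19] = 9c 50 50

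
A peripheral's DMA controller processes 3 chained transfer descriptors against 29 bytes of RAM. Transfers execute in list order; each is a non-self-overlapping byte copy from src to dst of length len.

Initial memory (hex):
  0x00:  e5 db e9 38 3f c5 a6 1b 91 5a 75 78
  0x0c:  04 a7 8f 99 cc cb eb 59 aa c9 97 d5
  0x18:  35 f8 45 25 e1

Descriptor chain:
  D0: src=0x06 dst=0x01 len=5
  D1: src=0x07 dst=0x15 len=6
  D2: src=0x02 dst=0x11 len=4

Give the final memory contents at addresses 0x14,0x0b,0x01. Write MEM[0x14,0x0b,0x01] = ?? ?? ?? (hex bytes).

  after D0: wrote 5B at 0x01 = a61b915a75
  after D1: wrote 6B at 0x15 = 1b915a757804
  after D2: wrote 4B at 0x11 = 1b915a75
query mem[0x14]=0x75, mem[0x0b]=0x78, mem[0x01]=0xa6

MEM[0x14,0x0b,0x01] = 75 78 a6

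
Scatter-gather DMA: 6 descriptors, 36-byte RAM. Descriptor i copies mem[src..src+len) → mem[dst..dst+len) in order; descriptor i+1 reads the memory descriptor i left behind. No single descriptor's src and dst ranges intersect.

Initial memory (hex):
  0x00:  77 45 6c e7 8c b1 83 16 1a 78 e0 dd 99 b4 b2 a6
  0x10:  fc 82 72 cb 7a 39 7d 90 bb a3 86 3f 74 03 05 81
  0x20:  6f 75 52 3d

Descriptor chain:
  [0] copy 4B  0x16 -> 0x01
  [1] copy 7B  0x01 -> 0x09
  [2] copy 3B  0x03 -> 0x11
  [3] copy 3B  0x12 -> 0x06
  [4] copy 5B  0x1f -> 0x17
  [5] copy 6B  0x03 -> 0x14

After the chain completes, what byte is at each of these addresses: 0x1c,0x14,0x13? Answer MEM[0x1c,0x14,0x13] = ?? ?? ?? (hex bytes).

MEM[0x1c,0x14,0x13] = 74 bb b1

[0] 0x16->0x01 len=4 : 7d 90 bb a3
[1] 0x01->0x09 len=7 : 7d 90 bb a3 b1 83 16
[2] 0x03->0x11 len=3 : bb a3 b1
[3] 0x12->0x06 len=3 : a3 b1 7a
[4] 0x1f->0x17 len=5 : 81 6f 75 52 3d
[5] 0x03->0x14 len=6 : bb a3 b1 a3 b1 7a
query mem[0x1c]=0x74, mem[0x14]=0xbb, mem[0x13]=0xb1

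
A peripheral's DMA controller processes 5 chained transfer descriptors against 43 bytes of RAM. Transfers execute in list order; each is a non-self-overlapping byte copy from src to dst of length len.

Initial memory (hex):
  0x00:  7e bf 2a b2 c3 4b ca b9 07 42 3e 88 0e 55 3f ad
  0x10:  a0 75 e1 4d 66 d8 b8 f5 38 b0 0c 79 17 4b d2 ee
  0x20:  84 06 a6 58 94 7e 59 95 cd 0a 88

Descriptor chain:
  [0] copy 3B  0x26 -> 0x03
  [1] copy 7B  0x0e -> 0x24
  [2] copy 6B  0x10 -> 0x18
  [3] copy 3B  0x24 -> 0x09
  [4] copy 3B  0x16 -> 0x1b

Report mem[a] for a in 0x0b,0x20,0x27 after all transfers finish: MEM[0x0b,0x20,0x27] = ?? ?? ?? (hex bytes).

MEM[0x0b,0x20,0x27] = a0 84 75

D0: mem[0x03..0x05] <- [59 95 cd]
D1: mem[0x24..0x2a] <- [3f ad a0 75 e1 4d 66]
D2: mem[0x18..0x1d] <- [a0 75 e1 4d 66 d8]
D3: mem[0x09..0x0b] <- [3f ad a0]
D4: mem[0x1b..0x1d] <- [b8 f5 a0]
query mem[0x0b]=0xa0, mem[0x20]=0x84, mem[0x27]=0x75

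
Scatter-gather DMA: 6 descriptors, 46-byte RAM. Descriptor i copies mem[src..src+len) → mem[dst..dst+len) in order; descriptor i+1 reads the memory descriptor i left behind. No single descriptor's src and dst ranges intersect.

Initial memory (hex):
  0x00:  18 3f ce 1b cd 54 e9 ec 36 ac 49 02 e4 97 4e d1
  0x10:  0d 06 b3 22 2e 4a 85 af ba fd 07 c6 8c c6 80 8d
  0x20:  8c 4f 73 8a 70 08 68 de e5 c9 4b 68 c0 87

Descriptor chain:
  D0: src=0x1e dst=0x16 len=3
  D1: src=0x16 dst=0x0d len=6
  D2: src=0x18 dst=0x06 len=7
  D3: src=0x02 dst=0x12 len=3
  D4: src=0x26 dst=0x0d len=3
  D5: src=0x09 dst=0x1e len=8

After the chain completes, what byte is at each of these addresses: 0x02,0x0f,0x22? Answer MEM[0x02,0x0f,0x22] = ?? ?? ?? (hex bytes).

[0] 0x1e->0x16 len=3 : 80 8d 8c
[1] 0x16->0x0d len=6 : 80 8d 8c fd 07 c6
[2] 0x18->0x06 len=7 : 8c fd 07 c6 8c c6 80
[3] 0x02->0x12 len=3 : ce 1b cd
[4] 0x26->0x0d len=3 : 68 de e5
[5] 0x09->0x1e len=8 : c6 8c c6 80 68 de e5 fd
query mem[0x02]=0xce, mem[0x0f]=0xe5, mem[0x22]=0x68

MEM[0x02,0x0f,0x22] = ce e5 68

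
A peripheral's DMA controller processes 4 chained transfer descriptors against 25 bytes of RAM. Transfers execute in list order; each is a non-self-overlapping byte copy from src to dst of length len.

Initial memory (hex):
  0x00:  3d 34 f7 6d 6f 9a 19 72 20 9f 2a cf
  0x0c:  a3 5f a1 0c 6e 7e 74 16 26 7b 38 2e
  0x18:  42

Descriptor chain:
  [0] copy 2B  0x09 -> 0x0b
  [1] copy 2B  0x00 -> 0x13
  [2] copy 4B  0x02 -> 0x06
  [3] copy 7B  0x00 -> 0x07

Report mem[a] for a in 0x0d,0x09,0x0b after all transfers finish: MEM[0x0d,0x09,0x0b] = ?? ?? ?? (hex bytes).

MEM[0x0d,0x09,0x0b] = f7 f7 6f

[0] 0x09->0x0b len=2 : 9f 2a
[1] 0x00->0x13 len=2 : 3d 34
[2] 0x02->0x06 len=4 : f7 6d 6f 9a
[3] 0x00->0x07 len=7 : 3d 34 f7 6d 6f 9a f7
query mem[0x0d]=0xf7, mem[0x09]=0xf7, mem[0x0b]=0x6f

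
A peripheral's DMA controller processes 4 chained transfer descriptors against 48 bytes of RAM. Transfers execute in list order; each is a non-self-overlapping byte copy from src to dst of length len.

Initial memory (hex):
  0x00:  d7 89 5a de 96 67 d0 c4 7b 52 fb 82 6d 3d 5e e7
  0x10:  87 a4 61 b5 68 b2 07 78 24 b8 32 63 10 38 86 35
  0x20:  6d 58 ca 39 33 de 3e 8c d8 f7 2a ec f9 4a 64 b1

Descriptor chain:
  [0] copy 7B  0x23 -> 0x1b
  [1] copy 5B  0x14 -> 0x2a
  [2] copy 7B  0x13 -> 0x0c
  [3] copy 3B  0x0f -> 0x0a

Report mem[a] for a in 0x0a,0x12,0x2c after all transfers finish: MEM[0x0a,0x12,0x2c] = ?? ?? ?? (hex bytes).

MEM[0x0a,0x12,0x2c] = 07 b8 07

D0: mem[0x1b..0x21] <- [39 33 de 3e 8c d8 f7]
D1: mem[0x2a..0x2e] <- [68 b2 07 78 24]
D2: mem[0x0c..0x12] <- [b5 68 b2 07 78 24 b8]
D3: mem[0x0a..0x0c] <- [07 78 24]
query mem[0x0a]=0x07, mem[0x12]=0xb8, mem[0x2c]=0x07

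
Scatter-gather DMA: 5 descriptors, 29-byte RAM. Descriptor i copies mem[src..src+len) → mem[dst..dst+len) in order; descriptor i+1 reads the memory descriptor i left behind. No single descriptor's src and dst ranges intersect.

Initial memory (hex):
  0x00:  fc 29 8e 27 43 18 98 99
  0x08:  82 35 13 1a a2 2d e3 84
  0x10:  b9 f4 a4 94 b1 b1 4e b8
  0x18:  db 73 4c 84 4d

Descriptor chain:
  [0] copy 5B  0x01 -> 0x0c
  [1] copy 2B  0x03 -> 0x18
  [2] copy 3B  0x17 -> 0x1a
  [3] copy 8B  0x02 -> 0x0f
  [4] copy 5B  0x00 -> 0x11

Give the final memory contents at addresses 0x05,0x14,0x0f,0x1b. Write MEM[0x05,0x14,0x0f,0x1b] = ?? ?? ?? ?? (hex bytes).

#0 dst[0x0c+5] := {0x29,0x8e,0x27,0x43,0x18}
#1 dst[0x18+2] := {0x27,0x43}
#2 dst[0x1a+3] := {0xb8,0x27,0x43}
#3 dst[0x0f+8] := {0x8e,0x27,0x43,0x18,0x98,0x99,0x82,0x35}
#4 dst[0x11+5] := {0xfc,0x29,0x8e,0x27,0x43}
query mem[0x05]=0x18, mem[0x14]=0x27, mem[0x0f]=0x8e, mem[0x1b]=0x27

MEM[0x05,0x14,0x0f,0x1b] = 18 27 8e 27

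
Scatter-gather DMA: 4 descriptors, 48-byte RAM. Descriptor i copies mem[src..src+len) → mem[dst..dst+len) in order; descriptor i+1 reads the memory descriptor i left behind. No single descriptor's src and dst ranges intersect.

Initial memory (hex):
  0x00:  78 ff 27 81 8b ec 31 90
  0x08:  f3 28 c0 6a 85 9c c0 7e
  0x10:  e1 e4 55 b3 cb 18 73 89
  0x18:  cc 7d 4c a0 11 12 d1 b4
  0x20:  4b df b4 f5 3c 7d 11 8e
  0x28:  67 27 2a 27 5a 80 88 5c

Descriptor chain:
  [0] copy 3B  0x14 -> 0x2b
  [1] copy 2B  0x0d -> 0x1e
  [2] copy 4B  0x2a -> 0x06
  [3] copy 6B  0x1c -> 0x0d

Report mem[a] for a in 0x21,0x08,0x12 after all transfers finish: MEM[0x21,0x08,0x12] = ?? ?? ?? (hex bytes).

#0 dst[0x2b+3] := {0xcb,0x18,0x73}
#1 dst[0x1e+2] := {0x9c,0xc0}
#2 dst[0x06+4] := {0x2a,0xcb,0x18,0x73}
#3 dst[0x0d+6] := {0x11,0x12,0x9c,0xc0,0x4b,0xdf}
query mem[0x21]=0xdf, mem[0x08]=0x18, mem[0x12]=0xdf

MEM[0x21,0x08,0x12] = df 18 df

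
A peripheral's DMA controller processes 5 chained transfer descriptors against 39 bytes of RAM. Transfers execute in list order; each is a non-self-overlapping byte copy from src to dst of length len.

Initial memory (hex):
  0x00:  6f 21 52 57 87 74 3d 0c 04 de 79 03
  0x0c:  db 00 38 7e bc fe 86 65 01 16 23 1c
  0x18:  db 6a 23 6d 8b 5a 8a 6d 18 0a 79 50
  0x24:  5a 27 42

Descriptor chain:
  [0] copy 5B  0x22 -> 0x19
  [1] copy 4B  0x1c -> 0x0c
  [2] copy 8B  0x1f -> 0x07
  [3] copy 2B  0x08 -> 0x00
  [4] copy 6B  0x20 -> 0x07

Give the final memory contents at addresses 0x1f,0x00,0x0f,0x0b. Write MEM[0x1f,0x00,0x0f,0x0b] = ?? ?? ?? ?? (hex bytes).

MEM[0x1f,0x00,0x0f,0x0b] = 6d 18 6d 5a

#0 dst[0x19+5] := {0x79,0x50,0x5a,0x27,0x42}
#1 dst[0x0c+4] := {0x27,0x42,0x8a,0x6d}
#2 dst[0x07+8] := {0x6d,0x18,0x0a,0x79,0x50,0x5a,0x27,0x42}
#3 dst[0x00+2] := {0x18,0x0a}
#4 dst[0x07+6] := {0x18,0x0a,0x79,0x50,0x5a,0x27}
query mem[0x1f]=0x6d, mem[0x00]=0x18, mem[0x0f]=0x6d, mem[0x0b]=0x5a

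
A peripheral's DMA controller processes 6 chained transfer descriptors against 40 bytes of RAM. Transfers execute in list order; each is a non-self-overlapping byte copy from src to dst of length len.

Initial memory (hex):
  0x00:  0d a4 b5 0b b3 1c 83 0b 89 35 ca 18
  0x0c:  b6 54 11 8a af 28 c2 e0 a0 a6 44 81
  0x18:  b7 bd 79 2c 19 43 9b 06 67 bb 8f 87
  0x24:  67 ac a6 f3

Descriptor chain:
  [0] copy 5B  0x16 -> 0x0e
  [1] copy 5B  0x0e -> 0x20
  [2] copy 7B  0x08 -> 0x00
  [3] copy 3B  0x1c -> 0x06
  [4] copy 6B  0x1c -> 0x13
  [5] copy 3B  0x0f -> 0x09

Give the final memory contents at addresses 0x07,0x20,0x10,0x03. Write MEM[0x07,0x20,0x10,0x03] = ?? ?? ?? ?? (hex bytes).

[0] 0x16->0x0e len=5 : 44 81 b7 bd 79
[1] 0x0e->0x20 len=5 : 44 81 b7 bd 79
[2] 0x08->0x00 len=7 : 89 35 ca 18 b6 54 44
[3] 0x1c->0x06 len=3 : 19 43 9b
[4] 0x1c->0x13 len=6 : 19 43 9b 06 44 81
[5] 0x0f->0x09 len=3 : 81 b7 bd
query mem[0x07]=0x43, mem[0x20]=0x44, mem[0x10]=0xb7, mem[0x03]=0x18

MEM[0x07,0x20,0x10,0x03] = 43 44 b7 18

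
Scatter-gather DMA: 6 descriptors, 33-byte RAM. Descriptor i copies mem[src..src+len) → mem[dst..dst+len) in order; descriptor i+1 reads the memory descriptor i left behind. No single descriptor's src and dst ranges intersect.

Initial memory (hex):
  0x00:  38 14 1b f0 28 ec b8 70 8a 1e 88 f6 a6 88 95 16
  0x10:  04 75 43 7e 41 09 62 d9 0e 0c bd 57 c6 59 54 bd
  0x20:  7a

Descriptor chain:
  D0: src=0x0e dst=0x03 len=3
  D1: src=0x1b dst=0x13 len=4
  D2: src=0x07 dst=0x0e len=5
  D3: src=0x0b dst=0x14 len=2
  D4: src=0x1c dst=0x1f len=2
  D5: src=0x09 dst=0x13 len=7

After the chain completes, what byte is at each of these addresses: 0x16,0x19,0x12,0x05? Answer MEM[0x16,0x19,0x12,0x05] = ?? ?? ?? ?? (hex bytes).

MEM[0x16,0x19,0x12,0x05] = a6 8a f6 04

#0 dst[0x03+3] := {0x95,0x16,0x04}
#1 dst[0x13+4] := {0x57,0xc6,0x59,0x54}
#2 dst[0x0e+5] := {0x70,0x8a,0x1e,0x88,0xf6}
#3 dst[0x14+2] := {0xf6,0xa6}
#4 dst[0x1f+2] := {0xc6,0x59}
#5 dst[0x13+7] := {0x1e,0x88,0xf6,0xa6,0x88,0x70,0x8a}
query mem[0x16]=0xa6, mem[0x19]=0x8a, mem[0x12]=0xf6, mem[0x05]=0x04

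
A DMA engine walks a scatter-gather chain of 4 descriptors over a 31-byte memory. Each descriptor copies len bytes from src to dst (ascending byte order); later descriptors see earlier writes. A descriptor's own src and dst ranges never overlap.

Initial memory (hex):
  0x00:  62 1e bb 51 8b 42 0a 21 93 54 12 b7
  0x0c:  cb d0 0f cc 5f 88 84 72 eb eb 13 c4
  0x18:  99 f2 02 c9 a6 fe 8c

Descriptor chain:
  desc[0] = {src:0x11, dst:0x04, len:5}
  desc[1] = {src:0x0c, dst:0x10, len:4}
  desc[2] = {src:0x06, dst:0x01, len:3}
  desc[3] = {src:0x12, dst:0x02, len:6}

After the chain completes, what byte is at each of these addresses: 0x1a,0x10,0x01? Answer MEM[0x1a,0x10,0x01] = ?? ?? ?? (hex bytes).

D0: mem[0x04..0x08] <- [88 84 72 eb eb]
D1: mem[0x10..0x13] <- [cb d0 0f cc]
D2: mem[0x01..0x03] <- [72 eb eb]
D3: mem[0x02..0x07] <- [0f cc eb eb 13 c4]
query mem[0x1a]=0x02, mem[0x10]=0xcb, mem[0x01]=0x72

MEM[0x1a,0x10,0x01] = 02 cb 72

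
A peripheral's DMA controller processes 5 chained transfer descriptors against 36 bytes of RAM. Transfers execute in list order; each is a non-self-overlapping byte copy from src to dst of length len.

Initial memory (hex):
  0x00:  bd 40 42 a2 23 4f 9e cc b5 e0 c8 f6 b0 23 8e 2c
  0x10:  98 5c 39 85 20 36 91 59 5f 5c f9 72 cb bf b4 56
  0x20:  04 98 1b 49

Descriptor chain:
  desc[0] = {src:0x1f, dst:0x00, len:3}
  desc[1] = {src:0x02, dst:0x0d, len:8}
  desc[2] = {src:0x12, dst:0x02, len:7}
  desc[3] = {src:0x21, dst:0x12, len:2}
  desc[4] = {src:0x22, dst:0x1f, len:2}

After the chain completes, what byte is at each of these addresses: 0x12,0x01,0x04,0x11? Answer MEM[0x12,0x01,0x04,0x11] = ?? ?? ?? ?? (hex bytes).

[0] 0x1f->0x00 len=3 : 56 04 98
[1] 0x02->0x0d len=8 : 98 a2 23 4f 9e cc b5 e0
[2] 0x12->0x02 len=7 : cc b5 e0 36 91 59 5f
[3] 0x21->0x12 len=2 : 98 1b
[4] 0x22->0x1f len=2 : 1b 49
query mem[0x12]=0x98, mem[0x01]=0x04, mem[0x04]=0xe0, mem[0x11]=0x9e

MEM[0x12,0x01,0x04,0x11] = 98 04 e0 9e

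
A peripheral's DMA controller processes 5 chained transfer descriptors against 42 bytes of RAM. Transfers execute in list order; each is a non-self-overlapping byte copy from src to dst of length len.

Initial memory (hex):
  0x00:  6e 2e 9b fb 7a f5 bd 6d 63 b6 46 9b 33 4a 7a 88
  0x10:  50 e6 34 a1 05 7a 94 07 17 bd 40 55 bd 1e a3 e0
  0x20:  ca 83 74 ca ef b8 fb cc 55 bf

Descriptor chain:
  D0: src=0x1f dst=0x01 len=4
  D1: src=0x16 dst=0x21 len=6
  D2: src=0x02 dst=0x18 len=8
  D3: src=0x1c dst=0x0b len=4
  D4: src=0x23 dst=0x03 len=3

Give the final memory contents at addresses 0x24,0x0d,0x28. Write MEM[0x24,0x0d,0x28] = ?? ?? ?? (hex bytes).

MEM[0x24,0x0d,0x28] = bd 63 55

#0 dst[0x01+4] := {0xe0,0xca,0x83,0x74}
#1 dst[0x21+6] := {0x94,0x07,0x17,0xbd,0x40,0x55}
#2 dst[0x18+8] := {0xca,0x83,0x74,0xf5,0xbd,0x6d,0x63,0xb6}
#3 dst[0x0b+4] := {0xbd,0x6d,0x63,0xb6}
#4 dst[0x03+3] := {0x17,0xbd,0x40}
query mem[0x24]=0xbd, mem[0x0d]=0x63, mem[0x28]=0x55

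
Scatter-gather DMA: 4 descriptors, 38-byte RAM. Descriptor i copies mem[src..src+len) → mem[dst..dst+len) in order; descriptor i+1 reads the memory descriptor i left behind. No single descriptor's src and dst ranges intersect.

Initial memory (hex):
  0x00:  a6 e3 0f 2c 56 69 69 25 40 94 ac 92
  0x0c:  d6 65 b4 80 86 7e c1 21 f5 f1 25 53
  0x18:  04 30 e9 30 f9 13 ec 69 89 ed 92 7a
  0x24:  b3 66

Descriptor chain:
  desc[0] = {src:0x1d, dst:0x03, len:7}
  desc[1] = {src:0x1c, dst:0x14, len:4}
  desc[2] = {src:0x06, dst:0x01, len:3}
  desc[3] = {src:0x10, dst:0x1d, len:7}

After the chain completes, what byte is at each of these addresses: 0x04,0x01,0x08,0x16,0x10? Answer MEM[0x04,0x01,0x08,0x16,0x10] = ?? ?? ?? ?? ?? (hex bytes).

[0] 0x1d->0x03 len=7 : 13 ec 69 89 ed 92 7a
[1] 0x1c->0x14 len=4 : f9 13 ec 69
[2] 0x06->0x01 len=3 : 89 ed 92
[3] 0x10->0x1d len=7 : 86 7e c1 21 f9 13 ec
query mem[0x04]=0xec, mem[0x01]=0x89, mem[0x08]=0x92, mem[0x16]=0xec, mem[0x10]=0x86

MEM[0x04,0x01,0x08,0x16,0x10] = ec 89 92 ec 86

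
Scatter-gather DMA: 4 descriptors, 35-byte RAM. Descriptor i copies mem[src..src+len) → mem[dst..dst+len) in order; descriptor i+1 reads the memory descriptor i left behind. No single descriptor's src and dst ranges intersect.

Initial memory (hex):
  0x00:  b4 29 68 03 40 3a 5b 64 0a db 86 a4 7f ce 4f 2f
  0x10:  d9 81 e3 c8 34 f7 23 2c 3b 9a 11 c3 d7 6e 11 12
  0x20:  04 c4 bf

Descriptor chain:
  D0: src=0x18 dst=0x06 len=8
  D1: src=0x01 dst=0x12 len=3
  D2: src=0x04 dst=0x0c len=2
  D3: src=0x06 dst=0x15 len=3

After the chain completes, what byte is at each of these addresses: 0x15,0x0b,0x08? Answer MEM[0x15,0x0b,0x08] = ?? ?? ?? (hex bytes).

D0: mem[0x06..0x0d] <- [3b 9a 11 c3 d7 6e 11 12]
D1: mem[0x12..0x14] <- [29 68 03]
D2: mem[0x0c..0x0d] <- [40 3a]
D3: mem[0x15..0x17] <- [3b 9a 11]
query mem[0x15]=0x3b, mem[0x0b]=0x6e, mem[0x08]=0x11

MEM[0x15,0x0b,0x08] = 3b 6e 11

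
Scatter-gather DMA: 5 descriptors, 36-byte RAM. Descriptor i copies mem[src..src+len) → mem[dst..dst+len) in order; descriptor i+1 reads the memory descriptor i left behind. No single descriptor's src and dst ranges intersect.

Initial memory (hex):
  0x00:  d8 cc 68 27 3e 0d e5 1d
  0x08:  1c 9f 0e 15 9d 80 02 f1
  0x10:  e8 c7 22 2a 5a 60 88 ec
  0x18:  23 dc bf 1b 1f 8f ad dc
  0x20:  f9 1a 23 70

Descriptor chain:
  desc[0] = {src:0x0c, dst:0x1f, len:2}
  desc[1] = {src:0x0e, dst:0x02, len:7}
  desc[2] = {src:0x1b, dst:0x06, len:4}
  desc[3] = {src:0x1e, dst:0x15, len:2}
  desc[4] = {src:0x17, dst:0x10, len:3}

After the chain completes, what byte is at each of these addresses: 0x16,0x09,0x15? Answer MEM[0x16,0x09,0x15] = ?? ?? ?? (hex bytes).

MEM[0x16,0x09,0x15] = 9d ad ad

#0 dst[0x1f+2] := {0x9d,0x80}
#1 dst[0x02+7] := {0x02,0xf1,0xe8,0xc7,0x22,0x2a,0x5a}
#2 dst[0x06+4] := {0x1b,0x1f,0x8f,0xad}
#3 dst[0x15+2] := {0xad,0x9d}
#4 dst[0x10+3] := {0xec,0x23,0xdc}
query mem[0x16]=0x9d, mem[0x09]=0xad, mem[0x15]=0xad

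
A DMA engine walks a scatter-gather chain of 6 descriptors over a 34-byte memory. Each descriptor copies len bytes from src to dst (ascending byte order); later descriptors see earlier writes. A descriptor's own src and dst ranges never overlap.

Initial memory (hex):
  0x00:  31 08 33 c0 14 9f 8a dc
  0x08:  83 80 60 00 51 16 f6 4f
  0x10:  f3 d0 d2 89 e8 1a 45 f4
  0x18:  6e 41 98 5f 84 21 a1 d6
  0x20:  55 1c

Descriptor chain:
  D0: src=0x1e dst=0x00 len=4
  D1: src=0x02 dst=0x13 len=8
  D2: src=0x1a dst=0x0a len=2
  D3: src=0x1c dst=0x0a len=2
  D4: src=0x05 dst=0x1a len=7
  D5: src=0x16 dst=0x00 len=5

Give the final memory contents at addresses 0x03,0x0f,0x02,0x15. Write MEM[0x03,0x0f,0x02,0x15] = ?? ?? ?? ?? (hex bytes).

MEM[0x03,0x0f,0x02,0x15] = 83 4f dc 14

[0] 0x1e->0x00 len=4 : a1 d6 55 1c
[1] 0x02->0x13 len=8 : 55 1c 14 9f 8a dc 83 80
[2] 0x1a->0x0a len=2 : 80 5f
[3] 0x1c->0x0a len=2 : 84 21
[4] 0x05->0x1a len=7 : 9f 8a dc 83 80 84 21
[5] 0x16->0x00 len=5 : 9f 8a dc 83 9f
query mem[0x03]=0x83, mem[0x0f]=0x4f, mem[0x02]=0xdc, mem[0x15]=0x14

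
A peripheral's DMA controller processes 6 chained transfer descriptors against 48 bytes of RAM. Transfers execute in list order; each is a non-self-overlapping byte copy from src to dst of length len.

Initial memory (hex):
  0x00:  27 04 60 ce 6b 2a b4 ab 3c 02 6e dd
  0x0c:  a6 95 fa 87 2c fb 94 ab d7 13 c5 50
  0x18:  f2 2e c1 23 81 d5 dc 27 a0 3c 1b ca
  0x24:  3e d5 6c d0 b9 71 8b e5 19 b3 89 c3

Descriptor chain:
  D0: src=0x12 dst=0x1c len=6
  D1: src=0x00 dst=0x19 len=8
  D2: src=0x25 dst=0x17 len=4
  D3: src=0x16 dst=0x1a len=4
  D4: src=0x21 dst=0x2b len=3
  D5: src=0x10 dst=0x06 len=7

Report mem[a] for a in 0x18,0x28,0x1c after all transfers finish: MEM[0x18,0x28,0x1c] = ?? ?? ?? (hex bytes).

MEM[0x18,0x28,0x1c] = 6c b9 6c

  after D0: wrote 6B at 0x1c = 94abd713c550
  after D1: wrote 8B at 0x19 = 270460ce6b2ab4ab
  after D2: wrote 4B at 0x17 = d56cd0b9
  after D3: wrote 4B at 0x1a = c5d56cd0
  after D4: wrote 3B at 0x2b = 501bca
  after D5: wrote 7B at 0x06 = 2cfb94abd713c5
query mem[0x18]=0x6c, mem[0x28]=0xb9, mem[0x1c]=0x6c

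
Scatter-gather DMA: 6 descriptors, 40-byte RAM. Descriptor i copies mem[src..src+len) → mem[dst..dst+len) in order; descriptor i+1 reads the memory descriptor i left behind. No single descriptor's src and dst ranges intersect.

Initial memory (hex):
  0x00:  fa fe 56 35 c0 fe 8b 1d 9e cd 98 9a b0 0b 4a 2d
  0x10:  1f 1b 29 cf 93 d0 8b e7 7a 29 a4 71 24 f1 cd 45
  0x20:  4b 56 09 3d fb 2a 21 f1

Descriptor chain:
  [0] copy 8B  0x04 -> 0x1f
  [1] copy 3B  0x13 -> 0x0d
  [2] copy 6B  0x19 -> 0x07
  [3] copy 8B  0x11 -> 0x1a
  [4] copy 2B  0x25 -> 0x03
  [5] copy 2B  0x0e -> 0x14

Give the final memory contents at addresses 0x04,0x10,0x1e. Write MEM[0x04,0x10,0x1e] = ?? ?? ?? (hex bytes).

  after D0: wrote 8B at 0x1f = c0fe8b1d9ecd989a
  after D1: wrote 3B at 0x0d = cf93d0
  after D2: wrote 6B at 0x07 = 29a47124f1cd
  after D3: wrote 8B at 0x1a = 1b29cf93d08be77a
  after D4: wrote 2B at 0x03 = 989a
  after D5: wrote 2B at 0x14 = 93d0
query mem[0x04]=0x9a, mem[0x10]=0x1f, mem[0x1e]=0xd0

MEM[0x04,0x10,0x1e] = 9a 1f d0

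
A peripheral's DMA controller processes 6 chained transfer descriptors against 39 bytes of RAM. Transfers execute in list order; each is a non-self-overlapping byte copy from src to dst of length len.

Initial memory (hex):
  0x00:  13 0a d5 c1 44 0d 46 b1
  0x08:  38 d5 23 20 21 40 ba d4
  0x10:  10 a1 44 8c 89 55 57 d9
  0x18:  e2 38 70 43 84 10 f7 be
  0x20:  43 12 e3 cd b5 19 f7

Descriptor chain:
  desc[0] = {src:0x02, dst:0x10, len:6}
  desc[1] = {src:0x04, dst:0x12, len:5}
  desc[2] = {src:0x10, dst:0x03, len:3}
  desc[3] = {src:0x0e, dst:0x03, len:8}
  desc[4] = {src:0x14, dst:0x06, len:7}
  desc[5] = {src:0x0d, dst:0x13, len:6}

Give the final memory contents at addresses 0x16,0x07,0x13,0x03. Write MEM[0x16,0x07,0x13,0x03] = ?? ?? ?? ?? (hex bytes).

MEM[0x16,0x07,0x13,0x03] = d5 b1 40 ba

  after D0: wrote 6B at 0x10 = d5c1440d46b1
  after D1: wrote 5B at 0x12 = 440d46b138
  after D2: wrote 3B at 0x03 = d5c144
  after D3: wrote 8B at 0x03 = bad4d5c1440d46b1
  after D4: wrote 7B at 0x06 = 46b138d9e23870
  after D5: wrote 6B at 0x13 = 40bad4d5c144
query mem[0x16]=0xd5, mem[0x07]=0xb1, mem[0x13]=0x40, mem[0x03]=0xba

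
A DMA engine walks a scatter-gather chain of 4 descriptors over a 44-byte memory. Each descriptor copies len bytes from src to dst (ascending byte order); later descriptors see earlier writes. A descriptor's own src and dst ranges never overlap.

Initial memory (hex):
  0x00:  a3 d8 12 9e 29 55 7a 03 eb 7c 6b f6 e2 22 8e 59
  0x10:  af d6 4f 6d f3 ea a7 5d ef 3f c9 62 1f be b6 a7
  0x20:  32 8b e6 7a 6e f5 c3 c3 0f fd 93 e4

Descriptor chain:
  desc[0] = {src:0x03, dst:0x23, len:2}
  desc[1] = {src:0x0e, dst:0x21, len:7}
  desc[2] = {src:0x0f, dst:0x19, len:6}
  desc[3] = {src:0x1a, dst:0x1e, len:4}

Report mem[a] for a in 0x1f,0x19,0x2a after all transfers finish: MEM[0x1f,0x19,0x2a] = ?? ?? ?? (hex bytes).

MEM[0x1f,0x19,0x2a] = d6 59 93

D0: mem[0x23..0x24] <- [9e 29]
D1: mem[0x21..0x27] <- [8e 59 af d6 4f 6d f3]
D2: mem[0x19..0x1e] <- [59 af d6 4f 6d f3]
D3: mem[0x1e..0x21] <- [af d6 4f 6d]
query mem[0x1f]=0xd6, mem[0x19]=0x59, mem[0x2a]=0x93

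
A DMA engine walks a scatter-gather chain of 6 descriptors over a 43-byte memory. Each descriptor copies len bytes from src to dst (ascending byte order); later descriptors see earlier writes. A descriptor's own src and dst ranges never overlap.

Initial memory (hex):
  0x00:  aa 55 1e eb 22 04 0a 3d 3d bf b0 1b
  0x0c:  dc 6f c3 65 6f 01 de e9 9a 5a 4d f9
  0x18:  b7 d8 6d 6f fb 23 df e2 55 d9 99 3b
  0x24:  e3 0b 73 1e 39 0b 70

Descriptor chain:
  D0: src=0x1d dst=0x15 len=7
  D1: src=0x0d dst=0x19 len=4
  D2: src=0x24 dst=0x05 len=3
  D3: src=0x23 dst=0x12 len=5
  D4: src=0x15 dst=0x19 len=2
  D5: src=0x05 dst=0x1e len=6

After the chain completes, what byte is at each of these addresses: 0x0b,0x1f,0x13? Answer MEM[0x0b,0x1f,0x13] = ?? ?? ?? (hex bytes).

#0 dst[0x15+7] := {0x23,0xdf,0xe2,0x55,0xd9,0x99,0x3b}
#1 dst[0x19+4] := {0x6f,0xc3,0x65,0x6f}
#2 dst[0x05+3] := {0xe3,0x0b,0x73}
#3 dst[0x12+5] := {0x3b,0xe3,0x0b,0x73,0x1e}
#4 dst[0x19+2] := {0x73,0x1e}
#5 dst[0x1e+6] := {0xe3,0x0b,0x73,0x3d,0xbf,0xb0}
query mem[0x0b]=0x1b, mem[0x1f]=0x0b, mem[0x13]=0xe3

MEM[0x0b,0x1f,0x13] = 1b 0b e3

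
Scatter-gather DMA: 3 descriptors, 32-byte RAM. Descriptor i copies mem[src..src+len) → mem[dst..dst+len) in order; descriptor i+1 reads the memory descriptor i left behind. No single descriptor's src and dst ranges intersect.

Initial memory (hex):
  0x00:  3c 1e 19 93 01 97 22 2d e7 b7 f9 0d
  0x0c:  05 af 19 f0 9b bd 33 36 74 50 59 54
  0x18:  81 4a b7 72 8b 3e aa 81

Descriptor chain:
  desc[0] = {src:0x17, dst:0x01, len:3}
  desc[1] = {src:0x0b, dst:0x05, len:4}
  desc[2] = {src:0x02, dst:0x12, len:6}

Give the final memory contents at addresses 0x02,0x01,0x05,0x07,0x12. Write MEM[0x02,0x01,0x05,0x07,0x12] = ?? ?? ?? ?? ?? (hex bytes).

MEM[0x02,0x01,0x05,0x07,0x12] = 81 54 0d af 81

[0] 0x17->0x01 len=3 : 54 81 4a
[1] 0x0b->0x05 len=4 : 0d 05 af 19
[2] 0x02->0x12 len=6 : 81 4a 01 0d 05 af
query mem[0x02]=0x81, mem[0x01]=0x54, mem[0x05]=0x0d, mem[0x07]=0xaf, mem[0x12]=0x81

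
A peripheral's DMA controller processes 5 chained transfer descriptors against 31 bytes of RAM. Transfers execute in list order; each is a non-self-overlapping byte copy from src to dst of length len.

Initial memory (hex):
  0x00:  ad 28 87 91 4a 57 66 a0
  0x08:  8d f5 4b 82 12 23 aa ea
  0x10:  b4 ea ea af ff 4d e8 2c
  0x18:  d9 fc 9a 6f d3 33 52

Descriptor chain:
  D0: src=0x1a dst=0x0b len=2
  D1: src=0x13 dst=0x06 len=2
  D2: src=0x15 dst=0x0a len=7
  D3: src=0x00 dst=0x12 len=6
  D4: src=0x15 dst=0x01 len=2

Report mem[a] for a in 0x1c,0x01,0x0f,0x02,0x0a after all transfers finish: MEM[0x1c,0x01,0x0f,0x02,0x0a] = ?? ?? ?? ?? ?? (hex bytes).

[0] 0x1a->0x0b len=2 : 9a 6f
[1] 0x13->0x06 len=2 : af ff
[2] 0x15->0x0a len=7 : 4d e8 2c d9 fc 9a 6f
[3] 0x00->0x12 len=6 : ad 28 87 91 4a 57
[4] 0x15->0x01 len=2 : 91 4a
query mem[0x1c]=0xd3, mem[0x01]=0x91, mem[0x0f]=0x9a, mem[0x02]=0x4a, mem[0x0a]=0x4d

MEM[0x1c,0x01,0x0f,0x02,0x0a] = d3 91 9a 4a 4d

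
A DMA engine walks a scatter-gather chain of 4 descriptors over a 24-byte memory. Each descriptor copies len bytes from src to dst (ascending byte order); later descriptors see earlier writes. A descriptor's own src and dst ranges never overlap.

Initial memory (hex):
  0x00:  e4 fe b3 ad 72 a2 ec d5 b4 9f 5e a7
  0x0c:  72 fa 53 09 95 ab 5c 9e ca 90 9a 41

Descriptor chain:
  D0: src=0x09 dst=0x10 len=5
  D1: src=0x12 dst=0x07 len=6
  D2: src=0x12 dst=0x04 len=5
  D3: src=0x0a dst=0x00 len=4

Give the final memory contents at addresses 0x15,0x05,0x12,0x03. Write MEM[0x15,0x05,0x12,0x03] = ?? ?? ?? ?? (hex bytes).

MEM[0x15,0x05,0x12,0x03] = 90 72 a7 fa

  after D0: wrote 5B at 0x10 = 9f5ea772fa
  after D1: wrote 6B at 0x07 = a772fa909a41
  after D2: wrote 5B at 0x04 = a772fa909a
  after D3: wrote 4B at 0x00 = 909a41fa
query mem[0x15]=0x90, mem[0x05]=0x72, mem[0x12]=0xa7, mem[0x03]=0xfa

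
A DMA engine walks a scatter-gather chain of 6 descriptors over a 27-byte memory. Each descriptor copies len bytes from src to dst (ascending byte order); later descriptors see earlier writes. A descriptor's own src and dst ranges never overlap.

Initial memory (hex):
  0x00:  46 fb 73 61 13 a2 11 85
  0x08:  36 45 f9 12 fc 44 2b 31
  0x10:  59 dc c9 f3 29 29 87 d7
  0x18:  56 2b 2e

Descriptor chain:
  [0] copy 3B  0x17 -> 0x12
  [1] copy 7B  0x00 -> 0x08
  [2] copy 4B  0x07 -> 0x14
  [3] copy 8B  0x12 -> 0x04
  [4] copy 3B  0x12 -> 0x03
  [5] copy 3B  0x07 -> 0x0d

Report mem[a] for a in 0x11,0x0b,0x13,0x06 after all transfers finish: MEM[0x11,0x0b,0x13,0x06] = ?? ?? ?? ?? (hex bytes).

MEM[0x11,0x0b,0x13,0x06] = dc 2b 56 85

  after D0: wrote 3B at 0x12 = d7562b
  after D1: wrote 7B at 0x08 = 46fb736113a211
  after D2: wrote 4B at 0x14 = 8546fb73
  after D3: wrote 8B at 0x04 = d7568546fb73562b
  after D4: wrote 3B at 0x03 = d75685
  after D5: wrote 3B at 0x0d = 46fb73
query mem[0x11]=0xdc, mem[0x0b]=0x2b, mem[0x13]=0x56, mem[0x06]=0x85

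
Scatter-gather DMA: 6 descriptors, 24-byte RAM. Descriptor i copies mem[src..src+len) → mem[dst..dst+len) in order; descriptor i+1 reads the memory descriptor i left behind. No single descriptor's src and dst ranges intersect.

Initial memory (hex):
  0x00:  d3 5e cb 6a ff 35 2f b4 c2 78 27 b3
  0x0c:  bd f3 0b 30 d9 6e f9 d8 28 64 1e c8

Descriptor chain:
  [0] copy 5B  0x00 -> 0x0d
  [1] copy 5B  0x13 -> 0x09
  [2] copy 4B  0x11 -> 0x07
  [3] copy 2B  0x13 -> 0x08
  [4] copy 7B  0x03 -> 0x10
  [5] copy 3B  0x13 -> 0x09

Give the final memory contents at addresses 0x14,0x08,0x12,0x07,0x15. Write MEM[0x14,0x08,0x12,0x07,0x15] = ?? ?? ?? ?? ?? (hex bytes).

MEM[0x14,0x08,0x12,0x07,0x15] = ff d8 35 ff d8

[0] 0x00->0x0d len=5 : d3 5e cb 6a ff
[1] 0x13->0x09 len=5 : d8 28 64 1e c8
[2] 0x11->0x07 len=4 : ff f9 d8 28
[3] 0x13->0x08 len=2 : d8 28
[4] 0x03->0x10 len=7 : 6a ff 35 2f ff d8 28
[5] 0x13->0x09 len=3 : 2f ff d8
query mem[0x14]=0xff, mem[0x08]=0xd8, mem[0x12]=0x35, mem[0x07]=0xff, mem[0x15]=0xd8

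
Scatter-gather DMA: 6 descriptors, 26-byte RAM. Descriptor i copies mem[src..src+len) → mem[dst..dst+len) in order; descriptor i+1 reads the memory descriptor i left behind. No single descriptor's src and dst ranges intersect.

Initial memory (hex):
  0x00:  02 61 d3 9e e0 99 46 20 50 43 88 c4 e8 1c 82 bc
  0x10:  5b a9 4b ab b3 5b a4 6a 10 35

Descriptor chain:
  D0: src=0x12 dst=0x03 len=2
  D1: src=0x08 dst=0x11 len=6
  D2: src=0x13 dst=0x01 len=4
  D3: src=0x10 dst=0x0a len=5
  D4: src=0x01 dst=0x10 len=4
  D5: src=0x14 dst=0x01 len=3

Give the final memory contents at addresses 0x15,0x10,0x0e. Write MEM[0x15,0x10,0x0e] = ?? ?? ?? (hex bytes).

MEM[0x15,0x10,0x0e] = e8 88 c4

  after D0: wrote 2B at 0x03 = 4bab
  after D1: wrote 6B at 0x11 = 504388c4e81c
  after D2: wrote 4B at 0x01 = 88c4e81c
  after D3: wrote 5B at 0x0a = 5b504388c4
  after D4: wrote 4B at 0x10 = 88c4e81c
  after D5: wrote 3B at 0x01 = c4e81c
query mem[0x15]=0xe8, mem[0x10]=0x88, mem[0x0e]=0xc4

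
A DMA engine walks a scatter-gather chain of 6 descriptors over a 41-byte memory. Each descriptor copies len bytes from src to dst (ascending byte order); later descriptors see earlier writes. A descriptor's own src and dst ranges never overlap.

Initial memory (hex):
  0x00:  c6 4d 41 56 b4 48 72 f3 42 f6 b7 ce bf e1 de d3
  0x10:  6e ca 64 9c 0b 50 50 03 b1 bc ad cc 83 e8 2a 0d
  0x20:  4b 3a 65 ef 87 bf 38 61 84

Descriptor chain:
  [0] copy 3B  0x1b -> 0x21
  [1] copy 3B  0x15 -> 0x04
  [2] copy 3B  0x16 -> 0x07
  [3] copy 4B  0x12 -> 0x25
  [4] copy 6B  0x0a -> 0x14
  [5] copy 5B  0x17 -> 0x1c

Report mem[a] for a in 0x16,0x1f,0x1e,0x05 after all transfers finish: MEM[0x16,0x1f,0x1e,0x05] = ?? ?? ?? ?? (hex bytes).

D0: mem[0x21..0x23] <- [cc 83 e8]
D1: mem[0x04..0x06] <- [50 50 03]
D2: mem[0x07..0x09] <- [50 03 b1]
D3: mem[0x25..0x28] <- [64 9c 0b 50]
D4: mem[0x14..0x19] <- [b7 ce bf e1 de d3]
D5: mem[0x1c..0x20] <- [e1 de d3 ad cc]
query mem[0x16]=0xbf, mem[0x1f]=0xad, mem[0x1e]=0xd3, mem[0x05]=0x50

MEM[0x16,0x1f,0x1e,0x05] = bf ad d3 50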